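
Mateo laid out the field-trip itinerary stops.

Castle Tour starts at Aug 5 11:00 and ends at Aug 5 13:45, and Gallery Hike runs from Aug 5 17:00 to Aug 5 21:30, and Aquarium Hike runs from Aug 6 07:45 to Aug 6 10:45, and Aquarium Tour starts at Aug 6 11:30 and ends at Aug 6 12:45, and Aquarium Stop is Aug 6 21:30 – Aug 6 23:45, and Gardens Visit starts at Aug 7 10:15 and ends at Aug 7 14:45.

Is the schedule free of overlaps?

Sorted by start: Castle Tour, Gallery Hike, Aquarium Hike, Aquarium Tour, Aquarium Stop, Gardens Visit.
Gallery Hike starts after Castle Tour ends — done with Castle Tour.
Aquarium Hike starts after Gallery Hike ends — done with Gallery Hike.
Aquarium Tour starts after Aquarium Hike ends — done with Aquarium Hike.
Aquarium Stop starts after Aquarium Tour ends — done with Aquarium Tour.
Gardens Visit starts after Aquarium Stop ends.
Every pair is clear; the schedule has no overlaps.

Yes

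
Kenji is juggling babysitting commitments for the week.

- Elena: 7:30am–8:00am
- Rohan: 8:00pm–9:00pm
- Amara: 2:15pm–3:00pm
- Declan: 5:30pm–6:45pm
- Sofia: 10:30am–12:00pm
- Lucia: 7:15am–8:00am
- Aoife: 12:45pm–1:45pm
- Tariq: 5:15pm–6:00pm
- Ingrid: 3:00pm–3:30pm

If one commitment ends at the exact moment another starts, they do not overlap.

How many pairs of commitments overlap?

Sorted by start: Lucia, Elena, Sofia, Aoife, Amara, Ingrid, Tariq, Declan, Rohan.
Elena starts before Lucia ends → Lucia and Elena overlap.
Sofia starts after Lucia ends, so Lucia has no further overlaps.
Sofia starts after Elena ends, so Elena has no further overlaps.
Aoife starts after Sofia ends, so Sofia has no further overlaps.
Amara starts after Aoife ends, so Aoife has no further overlaps.
Ingrid starts exactly when Amara ends (back-to-back, no overlap), so Amara has no further overlaps.
Tariq starts after Ingrid ends, so Ingrid has no further overlaps.
Declan starts before Tariq ends → Tariq and Declan overlap.
Rohan starts after Tariq ends.
Rohan starts after Declan ends.
Overlapping pairs: Declan & Tariq, Elena & Lucia — 2 in total.

2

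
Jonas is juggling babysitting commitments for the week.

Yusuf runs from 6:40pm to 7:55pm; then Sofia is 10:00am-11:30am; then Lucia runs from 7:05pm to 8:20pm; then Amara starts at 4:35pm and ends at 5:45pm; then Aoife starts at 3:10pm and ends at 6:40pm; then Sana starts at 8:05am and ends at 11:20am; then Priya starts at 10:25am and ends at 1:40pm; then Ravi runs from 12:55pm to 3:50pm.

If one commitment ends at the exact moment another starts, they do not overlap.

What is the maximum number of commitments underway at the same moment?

Sort all start/end points and keep a running count:
8:05am start Sana → 1
10:00am start Sofia → 2
10:25am start Priya → 3
11:20am end Sana → 2
11:30am end Sofia → 1
12:55pm start Ravi → 2
1:40pm end Priya → 1
3:10pm start Aoife → 2
3:50pm end Ravi → 1
4:35pm start Amara → 2
5:45pm end Amara → 1
6:40pm end Aoife → 0
6:40pm start Yusuf → 1
7:05pm start Lucia → 2
7:55pm end Yusuf → 1
8:20pm end Lucia → 0
Peak is 3, at 10:25am (Priya, Sana, Sofia).

3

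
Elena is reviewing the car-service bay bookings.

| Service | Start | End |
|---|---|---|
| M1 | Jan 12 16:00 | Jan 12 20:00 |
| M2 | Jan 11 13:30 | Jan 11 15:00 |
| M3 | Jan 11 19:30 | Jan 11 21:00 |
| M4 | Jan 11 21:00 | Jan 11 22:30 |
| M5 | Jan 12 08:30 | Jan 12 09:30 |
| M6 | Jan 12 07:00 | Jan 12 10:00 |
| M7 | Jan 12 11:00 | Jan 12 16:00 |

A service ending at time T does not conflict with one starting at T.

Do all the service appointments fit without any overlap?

No

Sorted by start: M2, M3, M4, M6, M5, M7, M1.
M3 starts after M2 ends — done with M2.
M4 starts exactly when M3 ends (back-to-back, no overlap) — done with M3.
M6 starts after M4 ends — done with M4.
M5 starts before M6 ends → M6 and M5 overlap.
That's a conflict, so the schedule is not conflict-free.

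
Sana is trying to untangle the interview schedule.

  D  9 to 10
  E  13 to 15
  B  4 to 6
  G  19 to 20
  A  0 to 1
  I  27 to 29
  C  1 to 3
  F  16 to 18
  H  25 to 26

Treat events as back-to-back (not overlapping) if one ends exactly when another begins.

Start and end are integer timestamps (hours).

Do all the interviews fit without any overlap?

Yes

Sorted by start: A, C, B, D, E, F, G, H, I.
C starts exactly when A ends (back-to-back, no overlap) — done with A.
B starts after C ends — done with C.
D starts after B ends — done with B.
E starts after D ends — done with D.
F starts after E ends — done with E.
G starts after F ends — done with F.
H starts after G ends — done with G.
I starts after H ends.
Every pair is clear; the schedule has no overlaps.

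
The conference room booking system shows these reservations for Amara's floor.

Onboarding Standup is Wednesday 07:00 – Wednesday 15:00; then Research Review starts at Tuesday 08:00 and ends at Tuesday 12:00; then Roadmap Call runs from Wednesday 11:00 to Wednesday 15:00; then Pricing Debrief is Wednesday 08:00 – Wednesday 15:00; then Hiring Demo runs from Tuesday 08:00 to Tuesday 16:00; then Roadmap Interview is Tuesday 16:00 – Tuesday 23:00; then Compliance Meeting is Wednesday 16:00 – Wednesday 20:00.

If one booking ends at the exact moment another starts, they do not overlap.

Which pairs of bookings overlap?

Hiring Demo & Research Review, Onboarding Standup & Pricing Debrief, Onboarding Standup & Roadmap Call, Pricing Debrief & Roadmap Call

Sorted by start: Research Review, Hiring Demo, Roadmap Interview, Onboarding Standup, Pricing Debrief, Roadmap Call, Compliance Meeting.
Hiring Demo starts before Research Review ends → Research Review and Hiring Demo overlap.
Roadmap Interview starts after Research Review ends, so Research Review has no further overlaps.
Roadmap Interview starts exactly when Hiring Demo ends (back-to-back, no overlap), so Hiring Demo has no further overlaps.
Onboarding Standup starts after Roadmap Interview ends, so Roadmap Interview has no further overlaps.
Pricing Debrief starts before Onboarding Standup ends → Onboarding Standup and Pricing Debrief overlap.
Roadmap Call starts before Onboarding Standup ends → Onboarding Standup and Roadmap Call overlap.
Compliance Meeting starts after Onboarding Standup ends.
Roadmap Call starts before Pricing Debrief ends → Pricing Debrief and Roadmap Call overlap.
Compliance Meeting starts after Pricing Debrief ends.
Compliance Meeting starts after Roadmap Call ends.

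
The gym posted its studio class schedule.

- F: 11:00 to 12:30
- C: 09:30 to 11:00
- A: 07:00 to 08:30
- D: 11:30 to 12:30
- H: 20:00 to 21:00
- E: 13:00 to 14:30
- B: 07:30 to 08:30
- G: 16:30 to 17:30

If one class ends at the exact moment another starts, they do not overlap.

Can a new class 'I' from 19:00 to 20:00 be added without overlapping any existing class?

Yes — the slot is free

A: ends 08:30 at or before I starts 19:00 → clear.
B: ends 08:30 at or before I starts 19:00 → clear.
C: ends 11:00 at or before I starts 19:00 → clear.
F: ends 12:30 at or before I starts 19:00 → clear.
D: ends 12:30 at or before I starts 19:00 → clear.
E: ends 14:30 at or before I starts 19:00 → clear.
G: ends 17:30 at or before I starts 19:00 → clear.
H: starts 20:00 at or after I ends 20:00 → clear.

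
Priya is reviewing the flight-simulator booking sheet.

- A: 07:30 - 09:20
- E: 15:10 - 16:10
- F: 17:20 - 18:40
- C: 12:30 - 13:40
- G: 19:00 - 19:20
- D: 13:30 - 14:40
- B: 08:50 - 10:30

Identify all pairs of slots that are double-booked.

A & B, C & D

Two intervals overlap when each starts before the other ends.
Sorted by start: A, B, C, D, E, F, G.
B starts before A ends → A and B overlap.
C starts after A ends, so nothing later overlaps A either.
C starts after B ends, so nothing later overlaps B either.
D starts before C ends → C and D overlap.
E starts after C ends, so nothing later overlaps C either.
E starts after D ends, so nothing later overlaps D either.
F starts after E ends, so nothing later overlaps E either.
G starts after F ends.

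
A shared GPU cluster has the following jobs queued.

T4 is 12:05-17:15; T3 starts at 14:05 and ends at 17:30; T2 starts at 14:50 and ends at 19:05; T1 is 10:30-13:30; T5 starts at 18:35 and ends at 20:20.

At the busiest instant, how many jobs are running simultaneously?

3

Walk through starts and ends in time order (an end at T is processed before a start at T):
10:30 start T1 → 1
12:05 start T4 → 2
13:30 end T1 → 1
14:05 start T3 → 2
14:50 start T2 → 3
17:15 end T4 → 2
17:30 end T3 → 1
18:35 start T5 → 2
19:05 end T2 → 1
20:20 end T5 → 0
Peak is 3, at 14:50 (T2, T3, T4).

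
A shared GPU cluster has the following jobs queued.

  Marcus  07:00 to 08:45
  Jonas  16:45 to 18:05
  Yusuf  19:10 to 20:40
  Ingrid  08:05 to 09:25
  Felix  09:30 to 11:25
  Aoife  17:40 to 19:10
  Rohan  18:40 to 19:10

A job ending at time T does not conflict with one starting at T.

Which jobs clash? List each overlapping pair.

Sorted by start: Marcus, Ingrid, Felix, Jonas, Aoife, Rohan, Yusuf.
Ingrid starts before Marcus ends → Marcus and Ingrid overlap.
Felix starts after Marcus ends; Marcus is clear from here.
Felix starts after Ingrid ends; Ingrid is clear from here.
Jonas starts after Felix ends; Felix is clear from here.
Aoife starts before Jonas ends → Jonas and Aoife overlap.
Rohan starts after Jonas ends; Jonas is clear from here.
Rohan starts before Aoife ends → Aoife and Rohan overlap.
Yusuf starts exactly when Aoife ends (back-to-back, no overlap).
Yusuf starts exactly when Rohan ends (back-to-back, no overlap).

Aoife & Jonas, Aoife & Rohan, Ingrid & Marcus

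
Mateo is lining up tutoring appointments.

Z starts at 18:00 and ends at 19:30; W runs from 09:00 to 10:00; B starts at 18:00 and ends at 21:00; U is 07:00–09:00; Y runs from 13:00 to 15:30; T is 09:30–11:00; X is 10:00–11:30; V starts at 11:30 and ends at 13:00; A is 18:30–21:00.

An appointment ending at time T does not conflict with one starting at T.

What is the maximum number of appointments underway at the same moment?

Walk through starts and ends in time order (an end at T is processed before a start at T):
07:00 start U → 1
09:00 end U → 0
09:00 start W → 1
09:30 start T → 2
10:00 end W → 1
10:00 start X → 2
11:00 end T → 1
11:30 end X → 0
11:30 start V → 1
13:00 end V → 0
13:00 start Y → 1
15:30 end Y → 0
18:00 start B → 1
18:00 start Z → 2
18:30 start A → 3
19:30 end Z → 2
21:00 end A → 1
21:00 end B → 0
Peak is 3, at 18:30 (A, B, Z).

3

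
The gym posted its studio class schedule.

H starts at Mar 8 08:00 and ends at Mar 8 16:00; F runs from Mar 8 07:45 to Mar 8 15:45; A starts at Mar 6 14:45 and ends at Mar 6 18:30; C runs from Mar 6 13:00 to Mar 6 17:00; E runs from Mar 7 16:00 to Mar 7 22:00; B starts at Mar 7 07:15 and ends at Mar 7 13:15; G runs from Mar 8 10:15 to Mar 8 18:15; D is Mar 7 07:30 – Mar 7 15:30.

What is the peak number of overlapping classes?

3

Sweep the timeline, counting +1 at each start and −1 at each end (ends before starts at a tie):
Mar 6 13:00 start C → 1
Mar 6 14:45 start A → 2
Mar 6 17:00 end C → 1
Mar 6 18:30 end A → 0
Mar 7 07:15 start B → 1
Mar 7 07:30 start D → 2
Mar 7 13:15 end B → 1
Mar 7 15:30 end D → 0
Mar 7 16:00 start E → 1
Mar 7 22:00 end E → 0
Mar 8 07:45 start F → 1
Mar 8 08:00 start H → 2
Mar 8 10:15 start G → 3
Mar 8 15:45 end F → 2
Mar 8 16:00 end H → 1
Mar 8 18:15 end G → 0
Peak is 3, at Mar 8 10:15 (F, G, H).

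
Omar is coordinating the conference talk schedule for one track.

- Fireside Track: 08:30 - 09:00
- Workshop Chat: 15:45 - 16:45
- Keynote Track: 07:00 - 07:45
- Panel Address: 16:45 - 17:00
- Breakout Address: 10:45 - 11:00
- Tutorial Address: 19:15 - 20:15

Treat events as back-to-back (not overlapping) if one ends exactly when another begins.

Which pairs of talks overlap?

Sorted by start: Keynote Track, Fireside Track, Breakout Address, Workshop Chat, Panel Address, Tutorial Address.
Fireside Track starts after Keynote Track ends, so nothing later overlaps Keynote Track either.
Breakout Address starts after Fireside Track ends, so nothing later overlaps Fireside Track either.
Workshop Chat starts after Breakout Address ends, so nothing later overlaps Breakout Address either.
Panel Address starts exactly when Workshop Chat ends (back-to-back, no overlap), so nothing later overlaps Workshop Chat either.
Tutorial Address starts after Panel Address ends.

no conflicts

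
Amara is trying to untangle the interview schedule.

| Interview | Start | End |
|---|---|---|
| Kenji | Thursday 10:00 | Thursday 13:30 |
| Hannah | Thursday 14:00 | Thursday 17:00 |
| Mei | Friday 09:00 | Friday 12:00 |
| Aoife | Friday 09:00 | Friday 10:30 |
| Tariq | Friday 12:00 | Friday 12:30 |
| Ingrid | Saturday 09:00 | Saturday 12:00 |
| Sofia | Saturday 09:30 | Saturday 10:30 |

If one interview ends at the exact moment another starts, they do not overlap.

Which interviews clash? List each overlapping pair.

Aoife & Mei, Ingrid & Sofia

Two intervals overlap when each starts before the other ends.
Sorted by start: Kenji, Hannah, Mei, Aoife, Tariq, Ingrid, Sofia.
Hannah starts after Kenji ends — done with Kenji.
Mei starts after Hannah ends — done with Hannah.
Aoife starts before Mei ends → Mei and Aoife overlap.
Tariq starts exactly when Mei ends (back-to-back, no overlap) — done with Mei.
Tariq starts after Aoife ends — done with Aoife.
Ingrid starts after Tariq ends — done with Tariq.
Sofia starts before Ingrid ends → Ingrid and Sofia overlap.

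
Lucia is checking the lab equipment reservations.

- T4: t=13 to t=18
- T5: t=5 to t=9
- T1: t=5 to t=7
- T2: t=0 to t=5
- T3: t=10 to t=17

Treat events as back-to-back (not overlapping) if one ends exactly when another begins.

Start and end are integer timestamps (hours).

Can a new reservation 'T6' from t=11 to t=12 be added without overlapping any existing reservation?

T2: ends t=5 at or before T6 starts t=11 → clear.
T1: ends t=7 at or before T6 starts t=11 → clear.
T5: ends t=9 at or before T6 starts t=11 → clear.
T3: starts t=10 before T6 ends t=12, and ends t=17 after T6 starts t=11 → overlap.
T4: starts t=13 at or after T6 ends t=12 → clear.
T6 overlaps T3.

No — it overlaps T3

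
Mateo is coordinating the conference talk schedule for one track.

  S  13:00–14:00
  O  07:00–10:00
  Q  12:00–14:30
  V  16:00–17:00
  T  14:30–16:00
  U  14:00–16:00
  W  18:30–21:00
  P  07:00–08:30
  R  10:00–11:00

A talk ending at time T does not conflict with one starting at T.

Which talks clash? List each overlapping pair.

Check each pair: they overlap iff neither finishes before the other starts.
Sorted by start: O, P, R, Q, S, U, T, V, W.
P starts before O ends → O and P overlap.
R starts exactly when O ends (back-to-back, no overlap) — done with O.
R starts after P ends — done with P.
Q starts after R ends — done with R.
S starts before Q ends → Q and S overlap.
U starts before Q ends → Q and U overlap.
T starts exactly when Q ends (back-to-back, no overlap) — done with Q.
U starts exactly when S ends (back-to-back, no overlap) — done with S.
T starts before U ends → U and T overlap.
V starts exactly when U ends (back-to-back, no overlap) — done with U.
V starts exactly when T ends (back-to-back, no overlap) — done with T.
W starts after V ends.

O & P, Q & S, Q & U, T & U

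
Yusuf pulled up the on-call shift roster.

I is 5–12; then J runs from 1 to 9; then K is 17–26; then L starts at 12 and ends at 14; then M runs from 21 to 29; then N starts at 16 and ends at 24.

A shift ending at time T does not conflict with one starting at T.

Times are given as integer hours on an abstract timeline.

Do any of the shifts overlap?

Two intervals overlap when each starts before the other ends.
Sorted by start: J, I, L, N, K, M.
I starts before J ends → J and I overlap.
That's a conflict, so the schedule is not conflict-free.

Yes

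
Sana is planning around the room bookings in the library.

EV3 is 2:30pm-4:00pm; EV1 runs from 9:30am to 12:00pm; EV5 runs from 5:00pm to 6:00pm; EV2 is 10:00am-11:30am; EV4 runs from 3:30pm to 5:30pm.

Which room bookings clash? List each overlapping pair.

Check each pair: they overlap iff neither finishes before the other starts.
Sorted by start: EV1, EV2, EV3, EV4, EV5.
EV2 starts before EV1 ends → EV1 and EV2 overlap.
EV3 starts after EV1 ends; EV1 is clear from here.
EV3 starts after EV2 ends; EV2 is clear from here.
EV4 starts before EV3 ends → EV3 and EV4 overlap.
EV5 starts after EV3 ends.
EV5 starts before EV4 ends → EV4 and EV5 overlap.

EV1 & EV2, EV3 & EV4, EV4 & EV5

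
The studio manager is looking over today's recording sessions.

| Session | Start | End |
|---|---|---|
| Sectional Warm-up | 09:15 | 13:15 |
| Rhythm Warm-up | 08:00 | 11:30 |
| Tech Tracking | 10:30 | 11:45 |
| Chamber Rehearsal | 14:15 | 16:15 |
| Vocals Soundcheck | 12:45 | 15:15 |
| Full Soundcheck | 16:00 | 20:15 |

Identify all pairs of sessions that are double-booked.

Two intervals overlap when each starts before the other ends.
Sorted by start: Rhythm Warm-up, Sectional Warm-up, Tech Tracking, Vocals Soundcheck, Chamber Rehearsal, Full Soundcheck.
Sectional Warm-up starts before Rhythm Warm-up ends → Rhythm Warm-up and Sectional Warm-up overlap.
Tech Tracking starts before Rhythm Warm-up ends → Rhythm Warm-up and Tech Tracking overlap.
Vocals Soundcheck starts after Rhythm Warm-up ends — done with Rhythm Warm-up.
Tech Tracking starts before Sectional Warm-up ends → Sectional Warm-up and Tech Tracking overlap.
Vocals Soundcheck starts before Sectional Warm-up ends → Sectional Warm-up and Vocals Soundcheck overlap.
Chamber Rehearsal starts after Sectional Warm-up ends — done with Sectional Warm-up.
Vocals Soundcheck starts after Tech Tracking ends — done with Tech Tracking.
Chamber Rehearsal starts before Vocals Soundcheck ends → Vocals Soundcheck and Chamber Rehearsal overlap.
Full Soundcheck starts after Vocals Soundcheck ends.
Full Soundcheck starts before Chamber Rehearsal ends → Chamber Rehearsal and Full Soundcheck overlap.

Chamber Rehearsal & Full Soundcheck, Chamber Rehearsal & Vocals Soundcheck, Rhythm Warm-up & Sectional Warm-up, Rhythm Warm-up & Tech Tracking, Sectional Warm-up & Tech Tracking, Sectional Warm-up & Vocals Soundcheck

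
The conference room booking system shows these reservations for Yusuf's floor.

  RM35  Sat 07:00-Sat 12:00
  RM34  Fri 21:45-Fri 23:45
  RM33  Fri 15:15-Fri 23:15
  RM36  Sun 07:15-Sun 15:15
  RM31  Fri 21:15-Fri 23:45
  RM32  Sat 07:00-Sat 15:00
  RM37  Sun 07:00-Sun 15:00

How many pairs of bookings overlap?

Sorted by start: RM33, RM31, RM34, RM32, RM35, RM37, RM36.
RM31 starts before RM33 ends → RM33 and RM31 overlap.
RM34 starts before RM33 ends → RM33 and RM34 overlap.
RM32 starts after RM33 ends, so RM33 has no further overlaps.
RM34 starts before RM31 ends → RM31 and RM34 overlap.
RM32 starts after RM31 ends, so RM31 has no further overlaps.
RM32 starts after RM34 ends, so RM34 has no further overlaps.
RM35 starts before RM32 ends → RM32 and RM35 overlap.
RM37 starts after RM32 ends, so RM32 has no further overlaps.
RM37 starts after RM35 ends, so RM35 has no further overlaps.
RM36 starts before RM37 ends → RM37 and RM36 overlap.
Overlapping pairs: RM31 & RM33, RM31 & RM34, RM32 & RM35, RM33 & RM34, RM36 & RM37 — 5 in total.

5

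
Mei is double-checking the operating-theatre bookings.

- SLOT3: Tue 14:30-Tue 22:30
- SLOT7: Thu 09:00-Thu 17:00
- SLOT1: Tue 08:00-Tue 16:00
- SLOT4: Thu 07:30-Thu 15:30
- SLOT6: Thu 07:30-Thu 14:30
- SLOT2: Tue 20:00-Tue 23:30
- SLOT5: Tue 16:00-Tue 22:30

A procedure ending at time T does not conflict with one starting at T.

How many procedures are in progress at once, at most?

Sort all start/end points and keep a running count:
Tue 08:00 start SLOT1 → 1
Tue 14:30 start SLOT3 → 2
Tue 16:00 end SLOT1 → 1
Tue 16:00 start SLOT5 → 2
Tue 20:00 start SLOT2 → 3
Tue 22:30 end SLOT3 → 2
Tue 22:30 end SLOT5 → 1
Tue 23:30 end SLOT2 → 0
Thu 07:30 start SLOT4 → 1
Thu 07:30 start SLOT6 → 2
Thu 09:00 start SLOT7 → 3
Thu 14:30 end SLOT6 → 2
Thu 15:30 end SLOT4 → 1
Thu 17:00 end SLOT7 → 0
Peak is 3, at Tue 20:00 (SLOT2, SLOT3, SLOT5).

3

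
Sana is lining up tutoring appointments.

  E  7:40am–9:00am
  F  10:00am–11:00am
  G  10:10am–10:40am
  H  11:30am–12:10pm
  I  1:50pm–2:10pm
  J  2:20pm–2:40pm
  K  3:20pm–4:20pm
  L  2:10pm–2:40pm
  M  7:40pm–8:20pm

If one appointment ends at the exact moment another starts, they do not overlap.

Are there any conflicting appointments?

Yes

Two intervals overlap when each starts before the other ends.
Sorted by start: E, F, G, H, I, L, J, K, M.
F starts after E ends — done with E.
G starts before F ends → F and G overlap.
That's a conflict, so the schedule is not conflict-free.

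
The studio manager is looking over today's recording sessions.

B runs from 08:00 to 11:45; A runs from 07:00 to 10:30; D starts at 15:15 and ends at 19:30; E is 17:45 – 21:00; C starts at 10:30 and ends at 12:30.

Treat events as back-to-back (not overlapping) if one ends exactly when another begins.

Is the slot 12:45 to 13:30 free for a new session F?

A: ends 10:30 at or before F starts 12:45 → clear.
B: ends 11:45 at or before F starts 12:45 → clear.
C: ends 12:30 at or before F starts 12:45 → clear.
D: starts 15:15 at or after F ends 13:30 → clear.
E: starts 17:45 at or after F ends 13:30 → clear.

Yes — the slot is free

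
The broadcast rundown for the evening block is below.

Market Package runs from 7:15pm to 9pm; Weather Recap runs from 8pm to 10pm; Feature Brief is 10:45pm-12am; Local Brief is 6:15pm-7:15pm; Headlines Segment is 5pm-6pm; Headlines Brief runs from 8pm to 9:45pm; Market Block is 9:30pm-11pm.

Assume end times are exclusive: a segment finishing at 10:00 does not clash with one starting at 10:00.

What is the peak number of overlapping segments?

Walk through starts and ends in time order (an end at T is processed before a start at T):
5pm start Headlines Segment → 1
6pm end Headlines Segment → 0
6:15pm start Local Brief → 1
7:15pm end Local Brief → 0
7:15pm start Market Package → 1
8pm start Headlines Brief → 2
8pm start Weather Recap → 3
9pm end Market Package → 2
9:30pm start Market Block → 3
9:45pm end Headlines Brief → 2
10pm end Weather Recap → 1
10:45pm start Feature Brief → 2
11pm end Market Block → 1
12am end Feature Brief → 0
Peak is 3, at 8pm (Headlines Brief, Market Package, Weather Recap).

3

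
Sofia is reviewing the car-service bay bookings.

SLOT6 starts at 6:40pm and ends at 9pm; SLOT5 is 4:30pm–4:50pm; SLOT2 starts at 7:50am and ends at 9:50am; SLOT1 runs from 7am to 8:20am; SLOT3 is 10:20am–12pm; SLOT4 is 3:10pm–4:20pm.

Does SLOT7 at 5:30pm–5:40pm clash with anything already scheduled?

SLOT1: ends 8:20am at or before SLOT7 starts 5:30pm → clear.
SLOT2: ends 9:50am at or before SLOT7 starts 5:30pm → clear.
SLOT3: ends 12pm at or before SLOT7 starts 5:30pm → clear.
SLOT4: ends 4:20pm at or before SLOT7 starts 5:30pm → clear.
SLOT5: ends 4:50pm at or before SLOT7 starts 5:30pm → clear.
SLOT6: starts 6:40pm at or after SLOT7 ends 5:40pm → clear.

No — it doesn't clash with anything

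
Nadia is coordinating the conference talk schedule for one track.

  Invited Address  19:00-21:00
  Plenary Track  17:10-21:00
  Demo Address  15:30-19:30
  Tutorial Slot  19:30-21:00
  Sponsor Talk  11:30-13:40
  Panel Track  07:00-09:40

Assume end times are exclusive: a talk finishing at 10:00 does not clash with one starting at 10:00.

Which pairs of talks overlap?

Sorted by start: Panel Track, Sponsor Talk, Demo Address, Plenary Track, Invited Address, Tutorial Slot.
Sponsor Talk starts after Panel Track ends, so nothing later overlaps Panel Track either.
Demo Address starts after Sponsor Talk ends, so nothing later overlaps Sponsor Talk either.
Plenary Track starts before Demo Address ends → Demo Address and Plenary Track overlap.
Invited Address starts before Demo Address ends → Demo Address and Invited Address overlap.
Tutorial Slot starts exactly when Demo Address ends (back-to-back, no overlap).
Invited Address starts before Plenary Track ends → Plenary Track and Invited Address overlap.
Tutorial Slot starts before Plenary Track ends → Plenary Track and Tutorial Slot overlap.
Tutorial Slot starts before Invited Address ends → Invited Address and Tutorial Slot overlap.

Demo Address & Invited Address, Demo Address & Plenary Track, Invited Address & Plenary Track, Invited Address & Tutorial Slot, Plenary Track & Tutorial Slot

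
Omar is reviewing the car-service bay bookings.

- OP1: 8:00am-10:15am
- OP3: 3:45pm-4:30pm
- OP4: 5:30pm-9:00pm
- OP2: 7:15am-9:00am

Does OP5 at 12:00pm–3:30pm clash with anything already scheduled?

No — it doesn't clash with anything

OP2: ends 9:00am at or before OP5 starts 12:00pm → clear.
OP1: ends 10:15am at or before OP5 starts 12:00pm → clear.
OP3: starts 3:45pm at or after OP5 ends 3:30pm → clear.
OP4: starts 5:30pm at or after OP5 ends 3:30pm → clear.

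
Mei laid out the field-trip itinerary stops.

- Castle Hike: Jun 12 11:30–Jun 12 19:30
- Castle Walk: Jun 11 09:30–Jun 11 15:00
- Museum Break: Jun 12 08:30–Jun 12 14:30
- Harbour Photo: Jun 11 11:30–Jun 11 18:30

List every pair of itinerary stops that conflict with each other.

Two intervals overlap when each starts before the other ends.
Sorted by start: Castle Walk, Harbour Photo, Museum Break, Castle Hike.
Harbour Photo starts before Castle Walk ends → Castle Walk and Harbour Photo overlap.
Museum Break starts after Castle Walk ends, so nothing later overlaps Castle Walk either.
Museum Break starts after Harbour Photo ends, so nothing later overlaps Harbour Photo either.
Castle Hike starts before Museum Break ends → Museum Break and Castle Hike overlap.

Castle Hike & Museum Break, Castle Walk & Harbour Photo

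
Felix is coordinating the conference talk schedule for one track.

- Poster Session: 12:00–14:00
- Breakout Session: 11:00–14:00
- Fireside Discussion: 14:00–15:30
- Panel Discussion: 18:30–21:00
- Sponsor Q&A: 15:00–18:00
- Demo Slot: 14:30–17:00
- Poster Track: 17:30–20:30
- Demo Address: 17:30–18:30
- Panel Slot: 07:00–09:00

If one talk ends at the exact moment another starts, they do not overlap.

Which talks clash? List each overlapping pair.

Sorted by start: Panel Slot, Breakout Session, Poster Session, Fireside Discussion, Demo Slot, Sponsor Q&A, Demo Address, Poster Track, Panel Discussion.
Breakout Session starts after Panel Slot ends, so Panel Slot has no further overlaps.
Poster Session starts before Breakout Session ends → Breakout Session and Poster Session overlap.
Fireside Discussion starts exactly when Breakout Session ends (back-to-back, no overlap), so Breakout Session has no further overlaps.
Fireside Discussion starts exactly when Poster Session ends (back-to-back, no overlap), so Poster Session has no further overlaps.
Demo Slot starts before Fireside Discussion ends → Fireside Discussion and Demo Slot overlap.
Sponsor Q&A starts before Fireside Discussion ends → Fireside Discussion and Sponsor Q&A overlap.
Demo Address starts after Fireside Discussion ends, so Fireside Discussion has no further overlaps.
Sponsor Q&A starts before Demo Slot ends → Demo Slot and Sponsor Q&A overlap.
Demo Address starts after Demo Slot ends, so Demo Slot has no further overlaps.
Demo Address starts before Sponsor Q&A ends → Sponsor Q&A and Demo Address overlap.
Poster Track starts before Sponsor Q&A ends → Sponsor Q&A and Poster Track overlap.
Panel Discussion starts after Sponsor Q&A ends.
Poster Track starts before Demo Address ends → Demo Address and Poster Track overlap.
Panel Discussion starts exactly when Demo Address ends (back-to-back, no overlap).
Panel Discussion starts before Poster Track ends → Poster Track and Panel Discussion overlap.

Breakout Session & Poster Session, Demo Address & Poster Track, Demo Address & Sponsor Q&A, Demo Slot & Fireside Discussion, Demo Slot & Sponsor Q&A, Fireside Discussion & Sponsor Q&A, Panel Discussion & Poster Track, Poster Track & Sponsor Q&A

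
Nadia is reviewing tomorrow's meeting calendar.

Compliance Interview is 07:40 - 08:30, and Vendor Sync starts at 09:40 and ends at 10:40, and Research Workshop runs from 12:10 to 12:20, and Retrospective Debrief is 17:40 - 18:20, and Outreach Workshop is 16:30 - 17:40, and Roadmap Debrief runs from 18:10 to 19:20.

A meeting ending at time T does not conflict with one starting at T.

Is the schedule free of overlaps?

Sorted by start: Compliance Interview, Vendor Sync, Research Workshop, Outreach Workshop, Retrospective Debrief, Roadmap Debrief.
Vendor Sync starts after Compliance Interview ends, so nothing later overlaps Compliance Interview either.
Research Workshop starts after Vendor Sync ends, so nothing later overlaps Vendor Sync either.
Outreach Workshop starts after Research Workshop ends, so nothing later overlaps Research Workshop either.
Retrospective Debrief starts exactly when Outreach Workshop ends (back-to-back, no overlap), so nothing later overlaps Outreach Workshop either.
Roadmap Debrief starts before Retrospective Debrief ends → Retrospective Debrief and Roadmap Debrief overlap.
That's a conflict, so the schedule is not conflict-free.

No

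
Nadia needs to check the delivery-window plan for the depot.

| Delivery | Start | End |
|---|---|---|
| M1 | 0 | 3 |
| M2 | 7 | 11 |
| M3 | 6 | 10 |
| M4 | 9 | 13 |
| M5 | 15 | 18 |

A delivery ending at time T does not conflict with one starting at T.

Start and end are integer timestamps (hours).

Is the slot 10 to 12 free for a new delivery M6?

No — it overlaps M2, M4

M1: ends 3 at or before M6 starts 10 → clear.
M3: ends 10 at or before M6 starts 10 → clear.
M2: starts 7 before M6 ends 12, and ends 11 after M6 starts 10 → overlap.
M4: starts 9 before M6 ends 12, and ends 13 after M6 starts 10 → overlap.
M5: starts 15 at or after M6 ends 12 → clear.
M6 overlaps M2, M4.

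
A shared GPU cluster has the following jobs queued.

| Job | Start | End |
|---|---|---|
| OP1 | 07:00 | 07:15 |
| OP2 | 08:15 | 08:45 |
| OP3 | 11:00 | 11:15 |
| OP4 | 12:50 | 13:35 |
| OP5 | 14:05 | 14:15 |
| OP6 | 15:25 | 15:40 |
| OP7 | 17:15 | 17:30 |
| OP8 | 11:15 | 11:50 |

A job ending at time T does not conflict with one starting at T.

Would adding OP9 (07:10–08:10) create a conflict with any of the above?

OP1: starts 07:00 before OP9 ends 08:10, and ends 07:15 after OP9 starts 07:10 → overlap.
OP2: starts 08:15 at or after OP9 ends 08:10 → clear.
OP3: starts 11:00 at or after OP9 ends 08:10 → clear.
OP8: starts 11:15 at or after OP9 ends 08:10 → clear.
OP4: starts 12:50 at or after OP9 ends 08:10 → clear.
OP5: starts 14:05 at or after OP9 ends 08:10 → clear.
OP6: starts 15:25 at or after OP9 ends 08:10 → clear.
OP7: starts 17:15 at or after OP9 ends 08:10 → clear.
OP9 overlaps OP1.

Yes — it overlaps OP1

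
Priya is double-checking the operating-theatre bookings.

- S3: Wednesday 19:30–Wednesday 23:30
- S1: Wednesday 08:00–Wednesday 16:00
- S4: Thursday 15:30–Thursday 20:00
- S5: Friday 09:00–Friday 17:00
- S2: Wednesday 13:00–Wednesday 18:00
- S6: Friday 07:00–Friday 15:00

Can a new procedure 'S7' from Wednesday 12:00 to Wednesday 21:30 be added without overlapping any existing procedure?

S1: starts Wednesday 08:00 before S7 ends Wednesday 21:30, and ends Wednesday 16:00 after S7 starts Wednesday 12:00 → overlap.
S2: starts Wednesday 13:00 before S7 ends Wednesday 21:30, and ends Wednesday 18:00 after S7 starts Wednesday 12:00 → overlap.
S3: starts Wednesday 19:30 before S7 ends Wednesday 21:30, and ends Wednesday 23:30 after S7 starts Wednesday 12:00 → overlap.
S4: starts Thursday 15:30 at or after S7 ends Wednesday 21:30 → clear.
S6: starts Friday 07:00 at or after S7 ends Wednesday 21:30 → clear.
S5: starts Friday 09:00 at or after S7 ends Wednesday 21:30 → clear.
S7 overlaps S1, S2, S3.

No — it overlaps S1, S2, S3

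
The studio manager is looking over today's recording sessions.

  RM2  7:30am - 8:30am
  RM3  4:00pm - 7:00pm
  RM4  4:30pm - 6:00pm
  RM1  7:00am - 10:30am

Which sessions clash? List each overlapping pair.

Check each pair: they overlap iff neither finishes before the other starts.
Sorted by start: RM1, RM2, RM3, RM4.
RM2 starts before RM1 ends → RM1 and RM2 overlap.
RM3 starts after RM1 ends; RM1 is clear from here.
RM3 starts after RM2 ends; RM2 is clear from here.
RM4 starts before RM3 ends → RM3 and RM4 overlap.

RM1 & RM2, RM3 & RM4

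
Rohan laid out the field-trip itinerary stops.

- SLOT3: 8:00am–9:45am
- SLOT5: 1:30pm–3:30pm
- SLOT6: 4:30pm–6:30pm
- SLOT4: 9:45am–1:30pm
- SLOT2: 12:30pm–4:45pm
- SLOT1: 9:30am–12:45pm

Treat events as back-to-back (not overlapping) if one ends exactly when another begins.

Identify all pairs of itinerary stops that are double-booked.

Sorted by start: SLOT3, SLOT1, SLOT4, SLOT2, SLOT5, SLOT6.
SLOT1 starts before SLOT3 ends → SLOT3 and SLOT1 overlap.
SLOT4 starts exactly when SLOT3 ends (back-to-back, no overlap), so nothing later overlaps SLOT3 either.
SLOT4 starts before SLOT1 ends → SLOT1 and SLOT4 overlap.
SLOT2 starts before SLOT1 ends → SLOT1 and SLOT2 overlap.
SLOT5 starts after SLOT1 ends, so nothing later overlaps SLOT1 either.
SLOT2 starts before SLOT4 ends → SLOT4 and SLOT2 overlap.
SLOT5 starts exactly when SLOT4 ends (back-to-back, no overlap), so nothing later overlaps SLOT4 either.
SLOT5 starts before SLOT2 ends → SLOT2 and SLOT5 overlap.
SLOT6 starts before SLOT2 ends → SLOT2 and SLOT6 overlap.
SLOT6 starts after SLOT5 ends.

SLOT1 & SLOT2, SLOT1 & SLOT3, SLOT1 & SLOT4, SLOT2 & SLOT4, SLOT2 & SLOT5, SLOT2 & SLOT6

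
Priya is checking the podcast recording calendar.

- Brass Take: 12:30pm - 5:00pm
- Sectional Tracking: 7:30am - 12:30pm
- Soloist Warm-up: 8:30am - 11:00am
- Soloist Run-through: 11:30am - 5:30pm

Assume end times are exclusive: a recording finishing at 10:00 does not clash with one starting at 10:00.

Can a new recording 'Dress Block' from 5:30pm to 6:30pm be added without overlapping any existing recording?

Yes — the slot is free

Sectional Tracking: ends 12:30pm at or before Dress Block starts 5:30pm → clear.
Soloist Warm-up: ends 11:00am at or before Dress Block starts 5:30pm → clear.
Soloist Run-through: ends 5:30pm at or before Dress Block starts 5:30pm → clear.
Brass Take: ends 5:00pm at or before Dress Block starts 5:30pm → clear.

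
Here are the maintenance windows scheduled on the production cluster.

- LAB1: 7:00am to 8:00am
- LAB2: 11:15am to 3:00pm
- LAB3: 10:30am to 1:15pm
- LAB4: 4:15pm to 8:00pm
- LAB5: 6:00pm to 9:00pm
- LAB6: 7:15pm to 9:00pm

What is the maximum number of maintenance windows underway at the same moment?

Sweep the timeline, counting +1 at each start and −1 at each end (ends before starts at a tie):
7:00am start LAB1 → 1
8:00am end LAB1 → 0
10:30am start LAB3 → 1
11:15am start LAB2 → 2
1:15pm end LAB3 → 1
3:00pm end LAB2 → 0
4:15pm start LAB4 → 1
6:00pm start LAB5 → 2
7:15pm start LAB6 → 3
8:00pm end LAB4 → 2
9:00pm end LAB5 → 1
9:00pm end LAB6 → 0
Peak is 3, at 7:15pm (LAB4, LAB5, LAB6).

3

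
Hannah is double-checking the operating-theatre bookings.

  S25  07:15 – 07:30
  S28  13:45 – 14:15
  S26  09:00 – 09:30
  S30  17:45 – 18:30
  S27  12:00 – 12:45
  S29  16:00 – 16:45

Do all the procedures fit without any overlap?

Check each pair: they overlap iff neither finishes before the other starts.
Sorted by start: S25, S26, S27, S28, S29, S30.
S26 starts after S25 ends — done with S25.
S27 starts after S26 ends — done with S26.
S28 starts after S27 ends — done with S27.
S29 starts after S28 ends — done with S28.
S30 starts after S29 ends.
Every pair is clear; the schedule has no overlaps.

Yes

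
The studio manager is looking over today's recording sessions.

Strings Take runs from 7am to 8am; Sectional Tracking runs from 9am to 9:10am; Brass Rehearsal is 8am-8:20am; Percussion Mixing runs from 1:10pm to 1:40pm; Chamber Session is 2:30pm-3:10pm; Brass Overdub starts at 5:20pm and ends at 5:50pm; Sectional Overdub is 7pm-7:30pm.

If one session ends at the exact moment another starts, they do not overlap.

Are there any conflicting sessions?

No

Sorted by start: Strings Take, Brass Rehearsal, Sectional Tracking, Percussion Mixing, Chamber Session, Brass Overdub, Sectional Overdub.
Brass Rehearsal starts exactly when Strings Take ends (back-to-back, no overlap) — done with Strings Take.
Sectional Tracking starts after Brass Rehearsal ends — done with Brass Rehearsal.
Percussion Mixing starts after Sectional Tracking ends — done with Sectional Tracking.
Chamber Session starts after Percussion Mixing ends — done with Percussion Mixing.
Brass Overdub starts after Chamber Session ends — done with Chamber Session.
Sectional Overdub starts after Brass Overdub ends.
Every pair is clear; the schedule has no overlaps.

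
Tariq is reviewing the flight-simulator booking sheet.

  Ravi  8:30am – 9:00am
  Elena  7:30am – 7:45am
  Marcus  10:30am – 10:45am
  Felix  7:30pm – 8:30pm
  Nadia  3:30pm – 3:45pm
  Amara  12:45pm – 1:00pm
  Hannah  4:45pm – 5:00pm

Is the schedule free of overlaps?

Yes

Sorted by start: Elena, Ravi, Marcus, Amara, Nadia, Hannah, Felix.
Ravi starts after Elena ends, so nothing later overlaps Elena either.
Marcus starts after Ravi ends, so nothing later overlaps Ravi either.
Amara starts after Marcus ends, so nothing later overlaps Marcus either.
Nadia starts after Amara ends, so nothing later overlaps Amara either.
Hannah starts after Nadia ends, so nothing later overlaps Nadia either.
Felix starts after Hannah ends.
Every pair is clear; the schedule has no overlaps.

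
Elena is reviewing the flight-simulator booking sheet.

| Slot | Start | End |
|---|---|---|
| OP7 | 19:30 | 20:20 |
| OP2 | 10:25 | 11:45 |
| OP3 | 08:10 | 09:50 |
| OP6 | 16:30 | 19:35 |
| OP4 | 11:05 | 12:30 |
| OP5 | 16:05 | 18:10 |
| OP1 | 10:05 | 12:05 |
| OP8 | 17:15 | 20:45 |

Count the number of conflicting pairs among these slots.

8

Sorted by start: OP3, OP1, OP2, OP4, OP5, OP6, OP8, OP7.
OP1 starts after OP3 ends, so nothing later overlaps OP3 either.
OP2 starts before OP1 ends → OP1 and OP2 overlap.
OP4 starts before OP1 ends → OP1 and OP4 overlap.
OP5 starts after OP1 ends, so nothing later overlaps OP1 either.
OP4 starts before OP2 ends → OP2 and OP4 overlap.
OP5 starts after OP2 ends, so nothing later overlaps OP2 either.
OP5 starts after OP4 ends, so nothing later overlaps OP4 either.
OP6 starts before OP5 ends → OP5 and OP6 overlap.
OP8 starts before OP5 ends → OP5 and OP8 overlap.
OP7 starts after OP5 ends.
OP8 starts before OP6 ends → OP6 and OP8 overlap.
OP7 starts before OP6 ends → OP6 and OP7 overlap.
OP7 starts before OP8 ends → OP8 and OP7 overlap.
Overlapping pairs: OP1 & OP2, OP1 & OP4, OP2 & OP4, OP5 & OP6, OP5 & OP8, OP6 & OP7, OP6 & OP8, OP7 & OP8 — 8 in total.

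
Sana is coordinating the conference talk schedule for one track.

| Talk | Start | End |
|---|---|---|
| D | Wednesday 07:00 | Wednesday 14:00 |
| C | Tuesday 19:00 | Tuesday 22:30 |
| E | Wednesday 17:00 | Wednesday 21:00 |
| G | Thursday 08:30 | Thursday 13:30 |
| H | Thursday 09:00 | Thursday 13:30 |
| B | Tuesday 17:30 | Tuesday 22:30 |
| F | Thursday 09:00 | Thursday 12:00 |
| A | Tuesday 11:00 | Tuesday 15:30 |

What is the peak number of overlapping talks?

3

Walk through starts and ends in time order (an end at T is processed before a start at T):
Tuesday 11:00 start A → 1
Tuesday 15:30 end A → 0
Tuesday 17:30 start B → 1
Tuesday 19:00 start C → 2
Tuesday 22:30 end B → 1
Tuesday 22:30 end C → 0
Wednesday 07:00 start D → 1
Wednesday 14:00 end D → 0
Wednesday 17:00 start E → 1
Wednesday 21:00 end E → 0
Thursday 08:30 start G → 1
Thursday 09:00 start F → 2
Thursday 09:00 start H → 3
Thursday 12:00 end F → 2
Thursday 13:30 end G → 1
Thursday 13:30 end H → 0
Peak is 3, at Thursday 09:00 (F, G, H).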